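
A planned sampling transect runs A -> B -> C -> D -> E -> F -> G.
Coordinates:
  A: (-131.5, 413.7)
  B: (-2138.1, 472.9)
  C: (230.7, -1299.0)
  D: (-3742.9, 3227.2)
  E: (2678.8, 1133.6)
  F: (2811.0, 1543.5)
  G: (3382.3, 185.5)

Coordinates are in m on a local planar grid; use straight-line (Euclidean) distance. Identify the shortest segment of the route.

Leg distances:
A→B: 2007.5 m
B→C: 2958.2 m
C→D: 6023.0 m
D→E: 6754.4 m
E→F: 430.7 m
F→G: 1473.3 m
The shortest leg is E–F at 430.7 m.

E–F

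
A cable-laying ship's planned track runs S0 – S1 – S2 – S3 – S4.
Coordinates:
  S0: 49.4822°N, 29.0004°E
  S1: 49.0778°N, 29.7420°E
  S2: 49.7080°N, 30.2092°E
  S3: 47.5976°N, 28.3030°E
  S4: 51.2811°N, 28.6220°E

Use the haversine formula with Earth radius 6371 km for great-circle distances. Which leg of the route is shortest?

Leg distances:
S0→S1: 70.1 km
S1→S2: 77.8 km
S2→S3: 273.2 km
S3→S4: 410.2 km
The shortest leg is S0–S1 at 70.1 km.

S0–S1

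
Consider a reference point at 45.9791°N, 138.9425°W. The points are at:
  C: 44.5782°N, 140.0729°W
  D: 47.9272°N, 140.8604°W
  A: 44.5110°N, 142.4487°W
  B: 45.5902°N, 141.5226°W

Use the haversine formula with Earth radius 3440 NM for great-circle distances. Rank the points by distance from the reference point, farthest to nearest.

A, D, B, C

Distances from the reference point:
A 44.5110°N, 142.4487°W: 172.4 NM
D 47.9272°N, 140.8604°W: 140.9 NM
B 45.5902°N, 141.5226°W: 110.5 NM
C 44.5782°N, 140.0729°W: 96.7 NM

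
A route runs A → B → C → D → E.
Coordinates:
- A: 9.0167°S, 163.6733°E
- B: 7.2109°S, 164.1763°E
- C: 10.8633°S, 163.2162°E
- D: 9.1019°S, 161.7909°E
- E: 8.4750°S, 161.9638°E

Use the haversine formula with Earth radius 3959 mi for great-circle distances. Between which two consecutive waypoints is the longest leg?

B–C

Leg distances:
A→B: 129.4 mi
B→C: 260.7 mi
C→D: 155.6 mi
D→E: 44.9 mi
The longest leg is B–C at 260.7 mi.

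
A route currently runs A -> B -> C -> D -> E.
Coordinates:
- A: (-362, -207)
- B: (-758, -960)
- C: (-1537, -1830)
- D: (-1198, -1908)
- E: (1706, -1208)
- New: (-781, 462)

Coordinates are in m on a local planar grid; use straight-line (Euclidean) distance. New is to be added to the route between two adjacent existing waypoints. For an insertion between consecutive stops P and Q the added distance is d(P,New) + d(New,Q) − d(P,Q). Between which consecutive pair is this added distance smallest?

between A and B

Added distance for inserting New between each consecutive pair:
A–B: 1360.8 m
B–C: 2667.9 m
C–D: 4472.0 m
D–E: 2414.9 m
Smallest added distance is 1360.8 m, inserting between A and B.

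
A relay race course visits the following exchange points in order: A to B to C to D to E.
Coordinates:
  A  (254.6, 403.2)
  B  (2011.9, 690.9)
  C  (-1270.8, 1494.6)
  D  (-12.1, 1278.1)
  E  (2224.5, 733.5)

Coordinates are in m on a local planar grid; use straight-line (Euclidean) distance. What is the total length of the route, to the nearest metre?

Leg distances:
A→B: 1780.7 m  (cumulative 1780.7 m)
B→C: 3379.7 m  (cumulative 5160.3 m)
C→D: 1277.2 m  (cumulative 6437.5 m)
D→E: 2301.9 m  (cumulative 8739.5 m)
Total route length ≈ 8739 m.

8739 m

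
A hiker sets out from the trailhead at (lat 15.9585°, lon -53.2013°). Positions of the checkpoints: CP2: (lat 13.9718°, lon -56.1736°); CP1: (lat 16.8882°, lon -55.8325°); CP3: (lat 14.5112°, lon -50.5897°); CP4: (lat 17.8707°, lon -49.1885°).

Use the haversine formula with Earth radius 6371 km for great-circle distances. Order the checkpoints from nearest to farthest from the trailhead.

CP1, CP3, CP2, CP4

Computing each great-circle distance from (lat 15.9585°, lon -53.2013°):
CP1 (lat 16.8882°, lon -55.8325°): 299.1 km
CP3 (lat 14.5112°, lon -50.5897°): 323.1 km
CP2 (lat 13.9718°, lon -56.1736°): 388.2 km
CP4 (lat 17.8707°, lon -49.1885°): 476.9 km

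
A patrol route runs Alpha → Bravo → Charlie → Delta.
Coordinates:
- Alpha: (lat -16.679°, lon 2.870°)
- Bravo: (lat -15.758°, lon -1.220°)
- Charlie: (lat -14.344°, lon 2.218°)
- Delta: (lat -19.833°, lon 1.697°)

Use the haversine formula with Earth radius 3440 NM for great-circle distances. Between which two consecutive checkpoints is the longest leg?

Charlie–Delta

Leg distances:
Alpha→Bravo: 242.2 NM
Bravo→Charlie: 216.7 NM
Charlie→Delta: 330.9 NM
The longest leg is Charlie–Delta at 330.9 NM.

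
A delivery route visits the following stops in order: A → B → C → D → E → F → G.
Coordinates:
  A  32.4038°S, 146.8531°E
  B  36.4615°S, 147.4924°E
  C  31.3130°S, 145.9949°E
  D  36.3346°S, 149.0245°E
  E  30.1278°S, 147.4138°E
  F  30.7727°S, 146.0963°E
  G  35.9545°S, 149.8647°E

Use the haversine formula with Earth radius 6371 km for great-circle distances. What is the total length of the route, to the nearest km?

3194 km

Leg distances:
A→B: 455.0 km  (cumulative 455.0 km)
B→C: 588.9 km  (cumulative 1043.9 km)
C→D: 624.5 km  (cumulative 1668.4 km)
D→E: 706.2 km  (cumulative 2374.6 km)
E→F: 145.2 km  (cumulative 2519.8 km)
F→G: 674.0 km  (cumulative 3193.8 km)
Total route length ≈ 3194 km.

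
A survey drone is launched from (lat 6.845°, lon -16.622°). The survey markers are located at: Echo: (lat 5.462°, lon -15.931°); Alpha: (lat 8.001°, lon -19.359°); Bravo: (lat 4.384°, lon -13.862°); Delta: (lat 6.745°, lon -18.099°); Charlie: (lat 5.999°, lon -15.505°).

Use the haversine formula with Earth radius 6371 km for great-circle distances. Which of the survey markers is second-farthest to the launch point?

Alpha

Distance to each, sorted:
Bravo: 410.1 km
Alpha: 328.0 km
Echo: 171.7 km
Delta: 163.5 km
Charlie: 155.2 km
The second-farthest is Alpha at 328.0 km.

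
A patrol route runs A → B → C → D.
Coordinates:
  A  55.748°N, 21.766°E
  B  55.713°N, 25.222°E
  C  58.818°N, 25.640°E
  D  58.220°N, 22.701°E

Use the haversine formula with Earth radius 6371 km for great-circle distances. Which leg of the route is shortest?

C–D

Leg distances:
A→B: 216.4 km
B→C: 346.2 km
C→D: 183.1 km
The shortest leg is C–D at 183.1 km.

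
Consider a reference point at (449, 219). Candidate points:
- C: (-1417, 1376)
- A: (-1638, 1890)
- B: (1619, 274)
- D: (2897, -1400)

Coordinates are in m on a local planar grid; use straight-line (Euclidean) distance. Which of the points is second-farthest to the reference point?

Distance to each, sorted:
D: 2934.9 m
A: 2673.5 m
C: 2195.6 m
B: 1171.3 m
The second-farthest is A at 2673.5 m.

A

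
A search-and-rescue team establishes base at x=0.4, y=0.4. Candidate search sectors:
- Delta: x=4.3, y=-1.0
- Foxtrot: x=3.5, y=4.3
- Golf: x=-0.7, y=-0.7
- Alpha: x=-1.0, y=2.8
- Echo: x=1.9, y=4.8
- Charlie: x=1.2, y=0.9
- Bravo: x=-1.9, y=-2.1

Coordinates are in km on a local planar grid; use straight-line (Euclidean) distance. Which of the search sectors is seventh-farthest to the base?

Distances from the base (x=0.4, y=0.4):
Foxtrot: 5.0 km
Echo: 4.6 km
Delta: 4.1 km
Bravo: 3.4 km
Alpha: 2.8 km
Golf: 1.6 km
Charlie: 0.9 km
The seventh-farthest is Charlie at 0.9 km.

Charlie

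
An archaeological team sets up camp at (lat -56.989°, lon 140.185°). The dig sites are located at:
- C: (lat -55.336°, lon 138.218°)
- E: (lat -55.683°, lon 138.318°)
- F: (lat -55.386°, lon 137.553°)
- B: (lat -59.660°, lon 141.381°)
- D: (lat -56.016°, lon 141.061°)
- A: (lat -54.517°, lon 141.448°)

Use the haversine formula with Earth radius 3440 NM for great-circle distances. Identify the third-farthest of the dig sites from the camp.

F

Distance to each, sorted:
B: 164.7 NM
A: 154.4 NM
F: 130.3 NM
C: 119.0 NM
E: 100.0 NM
D: 65.2 NM
The third-farthest is F at 130.3 NM.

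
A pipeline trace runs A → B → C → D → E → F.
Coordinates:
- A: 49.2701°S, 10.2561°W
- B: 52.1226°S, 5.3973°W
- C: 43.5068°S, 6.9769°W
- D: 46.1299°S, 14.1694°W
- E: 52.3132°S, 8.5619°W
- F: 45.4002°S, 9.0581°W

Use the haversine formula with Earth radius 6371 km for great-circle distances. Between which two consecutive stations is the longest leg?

Leg distances:
A→B: 466.4 km
B→C: 965.2 km
C→D: 637.6 km
D→E: 798.6 km
E→F: 769.5 km
The longest leg is B–C at 965.2 km.

B–C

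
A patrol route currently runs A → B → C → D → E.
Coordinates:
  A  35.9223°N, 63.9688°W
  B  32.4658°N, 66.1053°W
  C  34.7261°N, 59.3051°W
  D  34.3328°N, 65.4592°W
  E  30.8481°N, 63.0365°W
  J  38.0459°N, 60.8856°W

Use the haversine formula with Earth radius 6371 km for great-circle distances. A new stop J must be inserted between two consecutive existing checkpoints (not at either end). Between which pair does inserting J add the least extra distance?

between C and D

Added distance for inserting J between each consecutive pair:
A–B: 710.4 km
B–C: 497.8 km
C–D: 412.0 km
D–E: 957.2 km
Smallest added distance is 412.0 km, inserting between C and D.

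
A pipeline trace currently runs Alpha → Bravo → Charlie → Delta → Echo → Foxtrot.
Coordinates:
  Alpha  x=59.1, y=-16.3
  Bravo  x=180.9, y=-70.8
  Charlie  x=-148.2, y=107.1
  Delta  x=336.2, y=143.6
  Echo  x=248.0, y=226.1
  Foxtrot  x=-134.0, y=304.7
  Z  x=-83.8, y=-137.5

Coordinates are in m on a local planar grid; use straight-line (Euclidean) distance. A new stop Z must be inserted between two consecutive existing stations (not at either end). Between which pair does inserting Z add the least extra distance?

Added distance for inserting Z between each consecutive pair:
Alpha–Bravo: 326.9 m
Bravo–Charlie: 151.8 m
Charlie–Delta: 272.6 m
Delta–Echo: 876.9 m
Echo–Foxtrot: 547.3 m
Smallest added distance is 151.8 m, inserting between Bravo and Charlie.

between Bravo and Charlie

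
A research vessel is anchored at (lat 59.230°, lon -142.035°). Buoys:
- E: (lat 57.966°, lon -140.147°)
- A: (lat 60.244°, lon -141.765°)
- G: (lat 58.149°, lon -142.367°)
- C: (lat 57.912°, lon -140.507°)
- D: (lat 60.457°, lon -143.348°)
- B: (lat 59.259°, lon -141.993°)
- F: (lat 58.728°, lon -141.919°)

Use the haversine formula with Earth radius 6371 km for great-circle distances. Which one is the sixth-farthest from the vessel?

F

Distances from the vessel ((lat 59.230°, lon -142.035°)):
E: 178.1 km
C: 171.2 km
D: 154.9 km
G: 121.7 km
A: 113.8 km
F: 56.2 km
B: 4.0 km
The sixth-farthest is F at 56.2 km.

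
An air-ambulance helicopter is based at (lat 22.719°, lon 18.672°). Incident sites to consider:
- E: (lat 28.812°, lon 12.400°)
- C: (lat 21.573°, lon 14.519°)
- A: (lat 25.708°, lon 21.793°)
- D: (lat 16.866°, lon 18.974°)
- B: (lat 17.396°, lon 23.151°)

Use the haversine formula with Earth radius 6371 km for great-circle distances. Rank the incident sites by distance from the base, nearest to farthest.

C, A, D, B, E

Computing each great-circle distance from (lat 22.719°, lon 18.672°):
C (lat 21.573°, lon 14.519°): 446.3 km
A (lat 25.708°, lon 21.793°): 458.9 km
D (lat 16.866°, lon 18.974°): 651.6 km
B (lat 17.396°, lon 23.151°): 754.3 km
E (lat 28.812°, lon 12.400°): 923.5 km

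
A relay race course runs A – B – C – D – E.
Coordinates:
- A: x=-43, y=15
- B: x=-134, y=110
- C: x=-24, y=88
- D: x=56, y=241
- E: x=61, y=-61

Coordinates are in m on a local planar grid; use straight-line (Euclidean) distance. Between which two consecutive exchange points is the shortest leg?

Leg distances:
A→B: 131.6 m
B→C: 112.2 m
C→D: 172.7 m
D→E: 302.0 m
The shortest leg is B–C at 112.2 m.

B–C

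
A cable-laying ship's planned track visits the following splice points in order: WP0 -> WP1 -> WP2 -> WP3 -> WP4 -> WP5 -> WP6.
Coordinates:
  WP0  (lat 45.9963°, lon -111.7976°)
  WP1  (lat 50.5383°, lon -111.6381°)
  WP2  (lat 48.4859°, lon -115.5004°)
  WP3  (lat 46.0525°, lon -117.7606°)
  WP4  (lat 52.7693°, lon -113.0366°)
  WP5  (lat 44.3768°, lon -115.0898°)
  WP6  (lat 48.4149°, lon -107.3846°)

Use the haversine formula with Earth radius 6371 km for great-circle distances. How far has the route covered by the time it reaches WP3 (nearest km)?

Leg distances:
WP0→WP1: 505.2 km  (cumulative 505.2 km)
WP1→WP2: 360.2 km  (cumulative 865.4 km)
WP2→WP3: 319.8 km  (cumulative 1185.2 km)
Cumulative distance at WP3 ≈ 1185 km.

1185 km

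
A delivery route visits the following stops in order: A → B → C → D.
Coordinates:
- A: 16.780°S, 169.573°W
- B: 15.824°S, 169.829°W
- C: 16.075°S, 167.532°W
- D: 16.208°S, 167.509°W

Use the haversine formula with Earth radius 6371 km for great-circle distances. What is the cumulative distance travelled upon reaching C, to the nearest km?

357 km

Leg distances:
A→B: 109.8 km  (cumulative 109.8 km)
B→C: 247.2 km  (cumulative 356.9 km)
Cumulative distance at C ≈ 357 km.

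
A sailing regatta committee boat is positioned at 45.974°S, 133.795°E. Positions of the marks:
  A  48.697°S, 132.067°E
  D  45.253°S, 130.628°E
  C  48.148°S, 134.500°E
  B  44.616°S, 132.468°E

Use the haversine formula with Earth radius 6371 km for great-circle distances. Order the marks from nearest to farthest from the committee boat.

B, C, D, A

Distance from the committee boat at 45.974°S, 133.795°E to each:
B 44.616°S, 132.468°E: 183.2 km
C 48.148°S, 134.500°E: 247.6 km
D 45.253°S, 130.628°E: 259.0 km
A 48.697°S, 132.067°E: 329.6 km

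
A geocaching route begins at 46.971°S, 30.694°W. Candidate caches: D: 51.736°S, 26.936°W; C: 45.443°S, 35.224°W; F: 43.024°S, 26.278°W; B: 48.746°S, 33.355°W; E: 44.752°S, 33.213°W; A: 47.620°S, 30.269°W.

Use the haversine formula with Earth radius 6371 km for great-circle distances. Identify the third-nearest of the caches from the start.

Distance to each, sorted:
A: 79.0 km
B: 279.9 km
E: 314.5 km
C: 387.7 km
F: 559.4 km
D: 595.5 km
The third-nearest is E at 314.5 km.

E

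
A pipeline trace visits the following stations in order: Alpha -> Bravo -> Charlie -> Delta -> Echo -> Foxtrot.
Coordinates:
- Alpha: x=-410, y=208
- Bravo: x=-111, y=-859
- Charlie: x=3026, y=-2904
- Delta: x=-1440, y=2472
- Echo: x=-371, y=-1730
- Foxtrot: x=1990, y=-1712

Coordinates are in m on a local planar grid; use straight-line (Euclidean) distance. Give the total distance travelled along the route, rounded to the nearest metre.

18539 m

Leg distances:
Alpha→Bravo: 1108.1 m  (cumulative 1108.1 m)
Bravo→Charlie: 3744.7 m  (cumulative 4852.8 m)
Charlie→Delta: 6989.0 m  (cumulative 11841.8 m)
Delta→Echo: 4335.8 m  (cumulative 16177.7 m)
Echo→Foxtrot: 2361.1 m  (cumulative 18538.7 m)
Total route length ≈ 18539 m.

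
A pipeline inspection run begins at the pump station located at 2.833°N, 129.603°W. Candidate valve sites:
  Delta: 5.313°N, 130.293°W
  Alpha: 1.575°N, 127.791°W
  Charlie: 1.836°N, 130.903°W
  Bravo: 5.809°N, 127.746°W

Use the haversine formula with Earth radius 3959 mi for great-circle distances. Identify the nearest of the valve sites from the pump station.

Charlie

Distances from the pump station (2.833°N, 129.603°W):
Charlie: 113.1 mi
Alpha: 152.3 mi
Delta: 177.8 mi
Bravo: 242.2 mi
The nearest is Charlie at 113.1 mi.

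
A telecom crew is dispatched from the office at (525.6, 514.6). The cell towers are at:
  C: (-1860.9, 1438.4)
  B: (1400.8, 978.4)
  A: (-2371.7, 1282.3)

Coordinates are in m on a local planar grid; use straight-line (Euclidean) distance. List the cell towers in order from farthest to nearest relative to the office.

Distances from the office:
A (-2371.7, 1282.3): 2997.3 m
C (-1860.9, 1438.4): 2559.1 m
B (1400.8, 978.4): 990.5 m

A, C, B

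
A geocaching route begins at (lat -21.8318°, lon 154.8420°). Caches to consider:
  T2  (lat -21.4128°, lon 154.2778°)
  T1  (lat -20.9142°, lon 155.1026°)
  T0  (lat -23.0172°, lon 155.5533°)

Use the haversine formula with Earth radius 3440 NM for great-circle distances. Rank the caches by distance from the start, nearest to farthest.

T2, T1, T0

Computing each great-circle distance from (lat -21.8318°, lon 154.8420°):
T2 (lat -21.4128°, lon 154.2778°): 40.3 NM
T1 (lat -20.9142°, lon 155.1026°): 57.0 NM
T0 (lat -23.0172°, lon 155.5533°): 81.4 NM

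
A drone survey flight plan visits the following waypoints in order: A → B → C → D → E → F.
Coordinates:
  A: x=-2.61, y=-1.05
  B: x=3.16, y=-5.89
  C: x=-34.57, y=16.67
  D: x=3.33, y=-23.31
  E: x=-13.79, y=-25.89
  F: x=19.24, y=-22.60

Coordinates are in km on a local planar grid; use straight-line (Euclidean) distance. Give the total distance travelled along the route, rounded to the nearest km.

Leg distances:
A→B: 7.5 km  (cumulative 7.5 km)
B→C: 44.0 km  (cumulative 51.5 km)
C→D: 55.1 km  (cumulative 106.6 km)
D→E: 17.3 km  (cumulative 123.9 km)
E→F: 33.2 km  (cumulative 157.1 km)
Total route length ≈ 157 km.

157 km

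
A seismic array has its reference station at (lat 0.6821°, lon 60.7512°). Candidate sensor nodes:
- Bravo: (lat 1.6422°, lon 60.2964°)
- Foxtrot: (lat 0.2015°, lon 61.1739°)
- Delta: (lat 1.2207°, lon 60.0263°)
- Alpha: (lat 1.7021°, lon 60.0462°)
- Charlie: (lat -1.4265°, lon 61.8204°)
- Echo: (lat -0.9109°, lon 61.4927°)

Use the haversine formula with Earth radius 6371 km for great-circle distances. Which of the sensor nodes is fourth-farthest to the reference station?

Distances from the reference station ((lat 0.6821°, lon 60.7512°)):
Charlie: 262.9 km
Echo: 195.4 km
Alpha: 137.9 km
Bravo: 118.1 km
Delta: 100.4 km
Foxtrot: 71.2 km
The fourth-farthest is Bravo at 118.1 km.

Bravo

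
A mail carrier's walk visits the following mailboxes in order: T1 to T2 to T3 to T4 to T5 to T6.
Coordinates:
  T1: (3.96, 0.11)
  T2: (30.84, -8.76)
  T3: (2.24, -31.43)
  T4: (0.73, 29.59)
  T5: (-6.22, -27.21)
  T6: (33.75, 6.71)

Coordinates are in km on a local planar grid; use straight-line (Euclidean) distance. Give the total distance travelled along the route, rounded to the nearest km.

235 km

Leg distances:
T1→T2: 28.3 km  (cumulative 28.3 km)
T2→T3: 36.5 km  (cumulative 64.8 km)
T3→T4: 61.0 km  (cumulative 125.8 km)
T4→T5: 57.2 km  (cumulative 183.1 km)
T5→T6: 52.4 km  (cumulative 235.5 km)
Total route length ≈ 235 km.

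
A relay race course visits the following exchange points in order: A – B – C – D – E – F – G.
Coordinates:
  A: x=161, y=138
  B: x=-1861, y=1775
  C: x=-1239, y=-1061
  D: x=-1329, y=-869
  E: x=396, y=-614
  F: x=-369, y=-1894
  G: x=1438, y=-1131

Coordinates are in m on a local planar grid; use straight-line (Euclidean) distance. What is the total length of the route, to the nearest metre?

Leg distances:
A→B: 2601.6 m  (cumulative 2601.6 m)
B→C: 2903.4 m  (cumulative 5505.0 m)
C→D: 212.0 m  (cumulative 5717.0 m)
D→E: 1743.7 m  (cumulative 7460.8 m)
E→F: 1491.2 m  (cumulative 8952.0 m)
F→G: 1961.5 m  (cumulative 10913.5 m)
Total route length ≈ 10913 m.

10913 m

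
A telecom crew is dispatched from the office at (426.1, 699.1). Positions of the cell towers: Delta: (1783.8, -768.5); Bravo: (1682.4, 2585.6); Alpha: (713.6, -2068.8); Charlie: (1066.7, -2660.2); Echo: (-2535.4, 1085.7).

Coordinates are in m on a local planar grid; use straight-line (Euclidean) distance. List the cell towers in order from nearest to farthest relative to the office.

Delta, Bravo, Alpha, Echo, Charlie

Distances from the office:
Delta (1783.8, -768.5): 1999.3 m
Bravo (1682.4, 2585.6): 2266.5 m
Alpha (713.6, -2068.8): 2782.8 m
Echo (-2535.4, 1085.7): 2986.6 m
Charlie (1066.7, -2660.2): 3419.8 m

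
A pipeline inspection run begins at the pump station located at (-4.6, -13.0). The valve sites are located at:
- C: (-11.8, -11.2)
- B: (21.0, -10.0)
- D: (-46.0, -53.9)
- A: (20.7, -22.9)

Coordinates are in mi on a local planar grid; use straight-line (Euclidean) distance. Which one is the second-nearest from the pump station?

Distances from the pump station ((-4.6, -13.0)):
C: 7.4 mi
B: 25.8 mi
A: 27.2 mi
D: 58.2 mi
The second-nearest is B at 25.8 mi.

B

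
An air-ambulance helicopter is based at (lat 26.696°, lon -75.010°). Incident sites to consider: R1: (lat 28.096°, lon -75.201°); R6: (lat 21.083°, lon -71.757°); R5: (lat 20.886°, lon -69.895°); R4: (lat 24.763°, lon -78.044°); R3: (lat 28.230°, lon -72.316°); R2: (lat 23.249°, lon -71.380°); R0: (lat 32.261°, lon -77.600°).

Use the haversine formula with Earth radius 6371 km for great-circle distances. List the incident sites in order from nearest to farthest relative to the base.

R1, R3, R4, R2, R0, R6, R5

Distance from the base at (lat 26.696°, lon -75.010°) to each:
R1 (lat 28.096°, lon -75.201°): 156.8 km
R3 (lat 28.230°, lon -72.316°): 315.8 km
R4 (lat 24.763°, lon -78.044°): 372.2 km
R2 (lat 23.249°, lon -71.380°): 529.8 km
R0 (lat 32.261°, lon -77.600°): 667.6 km
R6 (lat 21.083°, lon -71.757°): 706.2 km
R5 (lat 20.886°, lon -69.895°): 829.4 km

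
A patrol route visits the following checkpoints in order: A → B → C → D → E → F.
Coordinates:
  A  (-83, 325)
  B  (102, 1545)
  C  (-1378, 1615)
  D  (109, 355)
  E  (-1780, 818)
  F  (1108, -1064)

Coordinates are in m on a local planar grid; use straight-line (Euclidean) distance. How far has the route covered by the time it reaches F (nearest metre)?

10057 m

Leg distances:
A→B: 1233.9 m  (cumulative 1233.9 m)
B→C: 1481.7 m  (cumulative 2715.6 m)
C→D: 1949.0 m  (cumulative 4664.6 m)
D→E: 1944.9 m  (cumulative 6609.6 m)
E→F: 3447.1 m  (cumulative 10056.7 m)
Cumulative distance at F ≈ 10057 m.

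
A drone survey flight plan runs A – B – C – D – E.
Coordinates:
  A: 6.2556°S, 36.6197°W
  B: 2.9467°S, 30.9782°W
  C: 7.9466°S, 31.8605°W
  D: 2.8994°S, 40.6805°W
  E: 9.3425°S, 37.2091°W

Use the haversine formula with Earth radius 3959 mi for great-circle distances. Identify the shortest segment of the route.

B–C

Leg distances:
A→B: 450.8 mi
B→C: 350.8 mi
C→D: 699.6 mi
D→E: 505.0 mi
The shortest leg is B–C at 350.8 mi.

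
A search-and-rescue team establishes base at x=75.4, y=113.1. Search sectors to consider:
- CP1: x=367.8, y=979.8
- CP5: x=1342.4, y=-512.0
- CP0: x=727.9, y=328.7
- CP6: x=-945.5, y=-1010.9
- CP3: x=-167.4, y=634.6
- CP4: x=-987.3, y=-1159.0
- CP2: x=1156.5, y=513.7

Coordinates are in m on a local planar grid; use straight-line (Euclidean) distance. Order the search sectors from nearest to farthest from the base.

CP3, CP0, CP1, CP2, CP5, CP6, CP4

Computing each straight-line distance from x=75.4, y=113.1:
CP3 x=-167.4, y=634.6: 575.3 m
CP0 x=727.9, y=328.7: 687.2 m
CP1 x=367.8, y=979.8: 914.7 m
CP2 x=1156.5, y=513.7: 1152.9 m
CP5 x=1342.4, y=-512.0: 1412.8 m
CP6 x=-945.5, y=-1010.9: 1518.4 m
CP4 x=-987.3, y=-1159.0: 1657.6 m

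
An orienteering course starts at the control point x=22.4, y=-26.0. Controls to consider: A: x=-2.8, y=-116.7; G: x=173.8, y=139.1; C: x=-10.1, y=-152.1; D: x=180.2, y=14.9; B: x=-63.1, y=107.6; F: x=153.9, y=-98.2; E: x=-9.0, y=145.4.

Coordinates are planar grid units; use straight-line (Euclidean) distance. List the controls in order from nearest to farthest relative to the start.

Distances from the start:
A x=-2.8, y=-116.7: 94.1
C x=-10.1, y=-152.1: 130.2
F x=153.9, y=-98.2: 150.0
B x=-63.1, y=107.6: 158.6
D x=180.2, y=14.9: 163.0
E x=-9.0, y=145.4: 174.3
G x=173.8, y=139.1: 224.0

A, C, F, B, D, E, G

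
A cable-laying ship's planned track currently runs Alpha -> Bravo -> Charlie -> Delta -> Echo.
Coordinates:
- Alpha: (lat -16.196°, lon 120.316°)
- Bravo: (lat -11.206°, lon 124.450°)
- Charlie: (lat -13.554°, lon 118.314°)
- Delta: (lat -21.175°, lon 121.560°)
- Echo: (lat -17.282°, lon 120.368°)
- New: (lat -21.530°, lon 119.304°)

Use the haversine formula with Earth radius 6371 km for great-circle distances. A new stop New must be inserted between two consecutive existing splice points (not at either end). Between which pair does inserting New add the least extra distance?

Added distance for inserting New between each consecutive pair:
Alpha–Bravo: 1162.5 km
Bravo–Charlie: 1449.5 km
Charlie–Delta: 215.4 km
Delta–Echo: 271.7 km
Smallest added distance is 215.4 km, inserting between Charlie and Delta.

between Charlie and Delta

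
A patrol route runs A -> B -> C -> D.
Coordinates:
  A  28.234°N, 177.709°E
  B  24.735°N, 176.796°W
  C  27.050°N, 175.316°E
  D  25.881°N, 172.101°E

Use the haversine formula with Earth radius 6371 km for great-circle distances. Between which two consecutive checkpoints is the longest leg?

B–C

Leg distances:
A→B: 671.0 km
B→C: 829.8 km
C→D: 345.4 km
The longest leg is B–C at 829.8 km.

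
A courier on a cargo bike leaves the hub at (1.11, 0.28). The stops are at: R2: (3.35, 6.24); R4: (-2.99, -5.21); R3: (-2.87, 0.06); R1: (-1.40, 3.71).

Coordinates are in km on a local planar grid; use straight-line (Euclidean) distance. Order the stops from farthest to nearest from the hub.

R4, R2, R1, R3

Computing each straight-line distance from (1.11, 0.28):
R4 (-2.99, -5.21): 6.9 km
R2 (3.35, 6.24): 6.4 km
R1 (-1.40, 3.71): 4.3 km
R3 (-2.87, 0.06): 4.0 km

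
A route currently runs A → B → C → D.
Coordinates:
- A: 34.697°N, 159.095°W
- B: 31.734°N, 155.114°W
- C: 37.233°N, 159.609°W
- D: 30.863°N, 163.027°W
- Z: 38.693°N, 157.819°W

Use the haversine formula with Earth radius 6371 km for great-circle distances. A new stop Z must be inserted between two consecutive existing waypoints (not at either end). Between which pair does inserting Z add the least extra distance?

Added distance for inserting Z between each consecutive pair:
A–B: 774.8 km
B–C: 300.5 km
C–D: 442.4 km
Smallest added distance is 300.5 km, inserting between B and C.

between B and C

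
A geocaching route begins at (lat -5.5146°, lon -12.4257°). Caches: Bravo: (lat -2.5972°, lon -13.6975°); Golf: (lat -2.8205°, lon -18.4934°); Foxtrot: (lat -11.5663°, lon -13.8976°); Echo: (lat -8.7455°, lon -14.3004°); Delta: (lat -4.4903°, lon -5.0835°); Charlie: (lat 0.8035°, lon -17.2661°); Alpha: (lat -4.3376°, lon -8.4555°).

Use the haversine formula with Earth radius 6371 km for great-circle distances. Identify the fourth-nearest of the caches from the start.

Distances from the start ((lat -5.5146°, lon -12.4257°)):
Bravo: 353.7 km
Echo: 414.5 km
Alpha: 458.9 km
Foxtrot: 692.1 km
Golf: 736.5 km
Delta: 821.2 km
Charlie: 884.6 km
The fourth-nearest is Foxtrot at 692.1 km.

Foxtrot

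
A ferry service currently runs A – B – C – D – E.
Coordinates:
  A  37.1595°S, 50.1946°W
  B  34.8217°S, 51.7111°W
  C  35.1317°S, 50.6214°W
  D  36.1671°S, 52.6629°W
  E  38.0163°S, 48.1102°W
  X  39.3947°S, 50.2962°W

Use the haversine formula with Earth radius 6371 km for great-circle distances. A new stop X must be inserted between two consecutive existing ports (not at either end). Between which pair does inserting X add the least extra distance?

Added distance for inserting X between each consecutive pair:
A–B: 478.9 km
B–C: 893.5 km
C–D: 672.2 km
D–E: 205.6 km
Smallest added distance is 205.6 km, inserting between D and E.

between D and E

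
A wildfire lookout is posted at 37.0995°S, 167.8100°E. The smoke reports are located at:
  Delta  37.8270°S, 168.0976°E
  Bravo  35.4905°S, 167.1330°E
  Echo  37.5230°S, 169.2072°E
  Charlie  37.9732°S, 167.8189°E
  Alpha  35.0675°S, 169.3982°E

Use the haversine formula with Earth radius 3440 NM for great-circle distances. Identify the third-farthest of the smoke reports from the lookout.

Distance to each, sorted:
Alpha: 144.3 NM
Bravo: 102.0 NM
Echo: 71.4 NM
Charlie: 52.5 NM
Delta: 45.8 NM
The third-farthest is Echo at 71.4 NM.

Echo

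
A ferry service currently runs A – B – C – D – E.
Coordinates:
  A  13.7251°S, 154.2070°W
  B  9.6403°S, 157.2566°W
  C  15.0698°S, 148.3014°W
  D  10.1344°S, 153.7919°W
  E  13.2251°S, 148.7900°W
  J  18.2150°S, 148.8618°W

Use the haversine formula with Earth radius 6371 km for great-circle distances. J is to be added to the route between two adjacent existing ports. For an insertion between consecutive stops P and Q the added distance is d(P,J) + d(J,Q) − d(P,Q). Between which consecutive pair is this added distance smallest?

between B and C

Added distance for inserting J between each consecutive pair:
A–B: 1510.6 km
B–C: 524.9 km
C–D: 588.6 km
D–E: 954.6 km
Smallest added distance is 524.9 km, inserting between B and C.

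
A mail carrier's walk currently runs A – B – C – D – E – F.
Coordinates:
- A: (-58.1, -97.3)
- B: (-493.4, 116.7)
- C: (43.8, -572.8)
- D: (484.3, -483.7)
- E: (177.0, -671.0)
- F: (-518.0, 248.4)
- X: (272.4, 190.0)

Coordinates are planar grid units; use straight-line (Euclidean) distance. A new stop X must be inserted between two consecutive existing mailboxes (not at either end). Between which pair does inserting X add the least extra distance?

between E and F

Added distance for inserting X between each consecutive pair:
A–B: 722.2
B–C: 691.6
C–D: 1053.1
D–E: 1212.6
E–F: 506.3
Smallest added distance is 506.3, inserting between E and F.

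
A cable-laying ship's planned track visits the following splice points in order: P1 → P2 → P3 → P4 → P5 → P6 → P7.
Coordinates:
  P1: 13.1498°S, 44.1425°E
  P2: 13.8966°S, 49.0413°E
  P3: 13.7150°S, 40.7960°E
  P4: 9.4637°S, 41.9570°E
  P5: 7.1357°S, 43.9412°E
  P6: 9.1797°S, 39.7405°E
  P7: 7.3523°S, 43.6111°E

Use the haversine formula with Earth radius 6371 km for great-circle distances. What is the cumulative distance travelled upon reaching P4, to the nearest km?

Leg distances:
P1→P2: 536.1 km  (cumulative 536.1 km)
P2→P3: 890.5 km  (cumulative 1426.6 km)
P3→P4: 489.3 km  (cumulative 1915.9 km)
Cumulative distance at P4 ≈ 1916 km.

1916 km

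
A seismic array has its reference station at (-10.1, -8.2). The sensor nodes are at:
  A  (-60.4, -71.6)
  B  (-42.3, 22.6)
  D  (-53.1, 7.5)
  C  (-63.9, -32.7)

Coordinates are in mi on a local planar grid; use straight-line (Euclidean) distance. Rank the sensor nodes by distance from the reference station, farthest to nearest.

A, C, D, B

Computing each straight-line distance from (-10.1, -8.2):
A (-60.4, -71.6): 80.9 mi
C (-63.9, -32.7): 59.1 mi
D (-53.1, 7.5): 45.8 mi
B (-42.3, 22.6): 44.6 mi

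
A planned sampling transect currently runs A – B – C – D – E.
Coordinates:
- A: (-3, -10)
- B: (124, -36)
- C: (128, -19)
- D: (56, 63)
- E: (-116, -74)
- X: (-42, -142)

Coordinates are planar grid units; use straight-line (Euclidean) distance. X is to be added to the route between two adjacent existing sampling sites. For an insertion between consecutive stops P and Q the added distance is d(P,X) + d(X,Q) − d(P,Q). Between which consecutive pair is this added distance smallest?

Added distance for inserting X between each consecutive pair:
A–B: 205.0
B–C: 389.3
C–D: 327.9
D–E: 107.8
Smallest added distance is 107.8, inserting between D and E.

between D and E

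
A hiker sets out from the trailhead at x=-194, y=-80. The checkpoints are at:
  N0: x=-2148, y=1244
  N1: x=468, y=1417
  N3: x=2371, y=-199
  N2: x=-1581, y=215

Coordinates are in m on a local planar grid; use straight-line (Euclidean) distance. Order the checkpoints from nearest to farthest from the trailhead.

Distances from the trailhead:
N2 x=-1581, y=215: 1418.0 m
N1 x=468, y=1417: 1636.8 m
N0 x=-2148, y=1244: 2360.3 m
N3 x=2371, y=-199: 2567.8 m

N2, N1, N0, N3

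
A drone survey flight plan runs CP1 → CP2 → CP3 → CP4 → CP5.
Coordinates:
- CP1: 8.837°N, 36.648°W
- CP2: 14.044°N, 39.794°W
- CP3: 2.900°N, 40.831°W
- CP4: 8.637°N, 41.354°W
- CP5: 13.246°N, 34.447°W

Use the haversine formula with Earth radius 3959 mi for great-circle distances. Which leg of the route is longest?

Leg distances:
CP1→CP2: 418.1 mi
CP2→CP3: 773.3 mi
CP3→CP4: 398.0 mi
CP4→CP5: 566.4 mi
The longest leg is CP2–CP3 at 773.3 mi.

CP2–CP3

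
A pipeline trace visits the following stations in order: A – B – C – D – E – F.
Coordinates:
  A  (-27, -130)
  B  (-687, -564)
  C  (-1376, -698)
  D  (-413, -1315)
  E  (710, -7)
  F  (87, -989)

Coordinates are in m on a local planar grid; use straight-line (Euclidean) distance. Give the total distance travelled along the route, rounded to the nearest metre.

Leg distances:
A→B: 789.9 m  (cumulative 789.9 m)
B→C: 701.9 m  (cumulative 1491.8 m)
C→D: 1143.7 m  (cumulative 2635.5 m)
D→E: 1723.9 m  (cumulative 4359.5 m)
E→F: 1163.0 m  (cumulative 5522.4 m)
Total route length ≈ 5522 m.

5522 m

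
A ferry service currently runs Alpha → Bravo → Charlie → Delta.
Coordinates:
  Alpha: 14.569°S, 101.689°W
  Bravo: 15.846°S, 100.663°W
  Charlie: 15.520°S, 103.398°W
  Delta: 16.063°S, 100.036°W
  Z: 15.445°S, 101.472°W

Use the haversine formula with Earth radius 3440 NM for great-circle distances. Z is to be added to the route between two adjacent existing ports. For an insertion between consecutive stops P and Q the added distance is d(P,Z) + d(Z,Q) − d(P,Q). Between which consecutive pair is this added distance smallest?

Added distance for inserting Z between each consecutive pair:
Alpha–Bravo: 9.7 NM
Bravo–Charlie: 4.8 NM
Charlie–Delta: 5.5 NM
Smallest added distance is 4.8 NM, inserting between Bravo and Charlie.

between Bravo and Charlie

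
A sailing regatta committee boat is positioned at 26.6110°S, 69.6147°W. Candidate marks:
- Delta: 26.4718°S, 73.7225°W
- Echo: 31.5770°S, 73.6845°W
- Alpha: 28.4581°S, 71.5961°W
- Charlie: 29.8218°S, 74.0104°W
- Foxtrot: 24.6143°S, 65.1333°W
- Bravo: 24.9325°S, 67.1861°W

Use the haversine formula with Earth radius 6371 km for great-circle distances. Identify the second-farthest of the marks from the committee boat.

Charlie

Distances from the committee boat (26.6110°S, 69.6147°W):
Echo: 679.0 km
Charlie: 559.3 km
Foxtrot: 501.1 km
Delta: 408.9 km
Bravo: 306.5 km
Alpha: 283.5 km
The second-farthest is Charlie at 559.3 km.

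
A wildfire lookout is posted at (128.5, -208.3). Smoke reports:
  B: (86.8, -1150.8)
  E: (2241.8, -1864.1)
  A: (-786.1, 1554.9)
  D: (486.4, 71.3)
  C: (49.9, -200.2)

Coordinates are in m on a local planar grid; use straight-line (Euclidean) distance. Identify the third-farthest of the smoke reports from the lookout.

Distance to each, sorted:
E: 2684.7 m
A: 1986.3 m
B: 943.4 m
D: 454.2 m
C: 79.0 m
The third-farthest is B at 943.4 m.

B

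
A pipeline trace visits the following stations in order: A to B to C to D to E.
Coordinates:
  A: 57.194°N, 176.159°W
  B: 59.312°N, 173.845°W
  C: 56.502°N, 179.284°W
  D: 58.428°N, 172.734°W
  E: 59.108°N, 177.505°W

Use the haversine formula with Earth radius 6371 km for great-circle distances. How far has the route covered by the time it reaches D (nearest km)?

1166 km

Leg distances:
A→B: 271.6 km  (cumulative 271.6 km)
B→C: 447.9 km  (cumulative 719.5 km)
C→D: 446.2 km  (cumulative 1165.7 km)
Cumulative distance at D ≈ 1166 km.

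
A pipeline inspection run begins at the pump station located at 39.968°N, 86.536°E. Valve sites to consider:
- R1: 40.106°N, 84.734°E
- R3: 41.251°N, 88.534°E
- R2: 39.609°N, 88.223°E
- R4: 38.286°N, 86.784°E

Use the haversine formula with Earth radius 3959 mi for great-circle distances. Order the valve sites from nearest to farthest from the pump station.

R2, R1, R4, R3

Distance from the pump station at 39.968°N, 86.536°E to each:
R2 39.609°N, 88.223°E: 92.9 mi
R1 40.106°N, 84.734°E: 95.8 mi
R4 38.286°N, 86.784°E: 117.0 mi
R3 41.251°N, 88.534°E: 137.3 mi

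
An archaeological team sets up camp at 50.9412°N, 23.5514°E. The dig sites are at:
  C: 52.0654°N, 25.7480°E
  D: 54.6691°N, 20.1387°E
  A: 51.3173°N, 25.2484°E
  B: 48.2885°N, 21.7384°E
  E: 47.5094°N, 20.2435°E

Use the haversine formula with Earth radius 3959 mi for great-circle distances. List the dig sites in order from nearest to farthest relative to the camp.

Distances from the camp:
A 51.3173°N, 25.2484°E: 78.0 mi
C 52.0654°N, 25.7480°E: 122.3 mi
B 48.2885°N, 21.7384°E: 200.4 mi
E 47.5094°N, 20.2435°E: 280.1 mi
D 54.6691°N, 20.1387°E: 294.3 mi

A, C, B, E, D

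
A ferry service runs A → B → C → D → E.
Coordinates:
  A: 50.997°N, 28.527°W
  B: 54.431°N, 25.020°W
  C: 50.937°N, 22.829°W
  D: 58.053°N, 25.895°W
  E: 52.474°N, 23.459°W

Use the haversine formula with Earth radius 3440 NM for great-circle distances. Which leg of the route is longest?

Leg distances:
A→B: 242.4 NM
B→C: 224.4 NM
C→D: 440.3 NM
D→E: 345.1 NM
The longest leg is C–D at 440.3 NM.

C–D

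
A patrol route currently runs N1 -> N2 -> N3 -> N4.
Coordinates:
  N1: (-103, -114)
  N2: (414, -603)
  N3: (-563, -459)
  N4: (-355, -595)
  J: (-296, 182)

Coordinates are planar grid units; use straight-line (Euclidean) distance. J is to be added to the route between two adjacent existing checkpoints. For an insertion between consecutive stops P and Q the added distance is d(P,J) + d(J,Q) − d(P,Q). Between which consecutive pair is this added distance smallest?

Added distance for inserting J between each consecutive pair:
N1–N2: 700.2
N2–N3: 765.3
N3–N4: 1225.1
Smallest added distance is 700.2, inserting between N1 and N2.

between N1 and N2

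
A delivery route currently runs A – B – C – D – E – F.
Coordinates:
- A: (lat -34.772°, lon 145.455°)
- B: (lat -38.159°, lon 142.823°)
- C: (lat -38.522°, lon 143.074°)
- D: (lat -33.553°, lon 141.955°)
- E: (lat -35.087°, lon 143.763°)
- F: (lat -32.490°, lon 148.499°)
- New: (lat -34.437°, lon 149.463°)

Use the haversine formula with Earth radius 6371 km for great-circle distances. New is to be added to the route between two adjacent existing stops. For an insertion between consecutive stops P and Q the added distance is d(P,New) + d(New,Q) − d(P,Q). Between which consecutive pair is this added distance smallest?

between E and F

Added distance for inserting New between each consecutive pair:
A–B: 649.1 km
B–C: 1408.1 km
C–D: 866.8 km
D–E: 986.5 km
E–F: 235.6 km
Smallest added distance is 235.6 km, inserting between E and F.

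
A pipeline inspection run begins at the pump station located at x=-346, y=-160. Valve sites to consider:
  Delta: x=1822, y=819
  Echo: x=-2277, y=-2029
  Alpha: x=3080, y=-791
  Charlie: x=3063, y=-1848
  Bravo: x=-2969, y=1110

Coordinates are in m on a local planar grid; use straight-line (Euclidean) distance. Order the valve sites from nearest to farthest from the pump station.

Computing each straight-line distance from x=-346, y=-160:
Delta x=1822, y=819: 2378.8 m
Echo x=-2277, y=-2029: 2687.4 m
Bravo x=-2969, y=1110: 2914.3 m
Alpha x=3080, y=-791: 3483.6 m
Charlie x=3063, y=-1848: 3804.0 m

Delta, Echo, Bravo, Alpha, Charlie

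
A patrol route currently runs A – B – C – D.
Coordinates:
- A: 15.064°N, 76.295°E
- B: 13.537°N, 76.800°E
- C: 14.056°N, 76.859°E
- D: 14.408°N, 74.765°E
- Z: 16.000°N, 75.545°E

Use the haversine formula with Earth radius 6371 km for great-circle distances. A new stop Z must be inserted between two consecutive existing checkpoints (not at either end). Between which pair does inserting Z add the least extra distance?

between C and D

Added distance for inserting Z between each consecutive pair:
A–B: 258.5 km
B–C: 505.4 km
C–D: 224.9 km
Smallest added distance is 224.9 km, inserting between C and D.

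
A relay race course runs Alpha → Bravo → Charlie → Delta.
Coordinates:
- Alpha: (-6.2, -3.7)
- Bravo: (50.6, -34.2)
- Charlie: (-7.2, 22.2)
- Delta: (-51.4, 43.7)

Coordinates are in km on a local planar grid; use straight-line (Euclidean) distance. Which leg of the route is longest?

Leg distances:
Alpha→Bravo: 64.5 km
Bravo→Charlie: 80.8 km
Charlie→Delta: 49.2 km
The longest leg is Bravo–Charlie at 80.8 km.

Bravo–Charlie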